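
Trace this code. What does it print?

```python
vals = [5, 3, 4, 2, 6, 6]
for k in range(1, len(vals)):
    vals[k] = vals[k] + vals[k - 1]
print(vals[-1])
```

k=1: vals[1] = 3+5 = 8 → [5, 8, 4, 2, 6, 6]
k=2: vals[2] = 4+8 = 12 → [5, 8, 12, 2, 6, 6]
k=3: vals[3] = 2+12 = 14 → [5, 8, 12, 14, 6, 6]
k=4: vals[4] = 6+14 = 20 → [5, 8, 12, 14, 20, 6]
k=5: vals[5] = 6+20 = 26 → [5, 8, 12, 14, 20, 26]

26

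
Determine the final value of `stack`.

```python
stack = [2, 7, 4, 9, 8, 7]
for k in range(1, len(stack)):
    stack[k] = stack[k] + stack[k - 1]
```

[2, 9, 13, 22, 30, 37]

k=1: stack[1] = 7+2 = 9 → [2, 9, 4, 9, 8, 7]
k=2: stack[2] = 4+9 = 13 → [2, 9, 13, 9, 8, 7]
k=3: stack[3] = 9+13 = 22 → [2, 9, 13, 22, 8, 7]
k=4: stack[4] = 8+22 = 30 → [2, 9, 13, 22, 30, 7]
k=5: stack[5] = 7+30 = 37 → [2, 9, 13, 22, 30, 37]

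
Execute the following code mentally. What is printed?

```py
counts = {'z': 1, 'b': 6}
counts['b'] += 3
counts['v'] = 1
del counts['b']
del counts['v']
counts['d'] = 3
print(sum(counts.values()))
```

counts['b'] = 6+3 = 9 → {'z': 1, 'b': 9}
counts['v'] = 1 → {'z': 1, 'b': 9, 'v': 1}
del 'b' → {'z': 1, 'v': 1}
del 'v' → {'z': 1}
counts['d'] = 3 → {'z': 1, 'd': 3}
sum of values = 4

4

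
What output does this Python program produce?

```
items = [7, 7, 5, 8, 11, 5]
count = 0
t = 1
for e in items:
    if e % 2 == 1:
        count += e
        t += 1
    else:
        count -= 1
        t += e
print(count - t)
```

e=7: odd, count = 0+7 = 7; t=2
e=7: odd, count = 7+7 = 14; t=3
e=5: odd, count = 14+5 = 19; t=4
e=8: not odd, count = 19-1 = 18; t=12
e=11: odd, count = 18+11 = 29; t=13
e=5: odd, count = 29+5 = 34; t=14
count-t = 34-14 = 20

20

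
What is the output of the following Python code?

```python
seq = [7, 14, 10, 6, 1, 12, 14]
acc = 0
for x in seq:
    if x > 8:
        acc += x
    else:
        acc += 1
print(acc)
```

x=7: not >8, acc = 0+1 = 1
x=14: >8, acc = 1+14 = 15
x=10: >8, acc = 15+10 = 25
x=6: not >8, acc = 25+1 = 26
x=1: not >8, acc = 26+1 = 27
x=12: >8, acc = 27+12 = 39
x=14: >8, acc = 39+14 = 53

53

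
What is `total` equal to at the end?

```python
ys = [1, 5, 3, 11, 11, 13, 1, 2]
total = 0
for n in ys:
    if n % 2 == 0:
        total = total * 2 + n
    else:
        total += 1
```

n=1: not even, total = 0+1 = 1
n=5: not even, total = 1+1 = 2
n=3: not even, total = 2+1 = 3
n=11: not even, total = 3+1 = 4
n=11: not even, total = 4+1 = 5
n=13: not even, total = 5+1 = 6
n=1: not even, total = 6+1 = 7
n=2: even, total = 7*2+2 = 16

16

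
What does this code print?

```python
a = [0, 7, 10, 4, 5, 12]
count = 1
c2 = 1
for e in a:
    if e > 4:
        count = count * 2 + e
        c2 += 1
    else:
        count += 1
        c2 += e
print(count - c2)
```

145

e=0: not >4, count = 1+1 = 2; c2=1
e=7: >4, count = 2*2+7 = 11; c2=2
e=10: >4, count = 11*2+10 = 32; c2=3
e=4: not >4, count = 32+1 = 33; c2=7
e=5: >4, count = 33*2+5 = 71; c2=8
e=12: >4, count = 71*2+12 = 154; c2=9
count-c2 = 154-9 = 145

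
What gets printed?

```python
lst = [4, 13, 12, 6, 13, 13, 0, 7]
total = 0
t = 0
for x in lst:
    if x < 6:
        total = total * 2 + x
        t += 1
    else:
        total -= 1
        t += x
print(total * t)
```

x=4: <6, total = 0*2+4 = 4; t=1
x=13: not <6, total = 4-1 = 3; t=14
x=12: not <6, total = 3-1 = 2; t=26
x=6: not <6, total = 2-1 = 1; t=32
x=13: not <6, total = 1-1 = 0; t=45
x=13: not <6, total = 0-1 = -1; t=58
x=0: <6, total = (-1)*2+0 = -2; t=59
x=7: not <6, total = (-2)-1 = -3; t=66
total*t = (-3)*66 = -198

-198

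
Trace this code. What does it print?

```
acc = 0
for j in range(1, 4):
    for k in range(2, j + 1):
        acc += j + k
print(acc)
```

j=2,k=2: acc = 0+4 = 4
j=3,k=2: acc = 4+5 = 9
j=3,k=3: acc = 9+6 = 15

15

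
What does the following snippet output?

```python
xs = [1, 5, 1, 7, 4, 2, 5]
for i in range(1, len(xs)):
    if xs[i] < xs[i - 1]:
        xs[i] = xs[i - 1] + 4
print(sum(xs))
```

91

i=1: 5>=1, unchanged → [1, 5, 1, 7, 4, 2, 5]
i=2: 1<5, xs[2] = 5+4 = 9 → [1, 5, 9, 7, 4, 2, 5]
i=3: 7<9, xs[3] = 9+4 = 13 → [1, 5, 9, 13, 4, 2, 5]
i=4: 4<13, xs[4] = 13+4 = 17 → [1, 5, 9, 13, 17, 2, 5]
i=5: 2<17, xs[5] = 17+4 = 21 → [1, 5, 9, 13, 17, 21, 5]
i=6: 5<21, xs[6] = 21+4 = 25 → [1, 5, 9, 13, 17, 21, 25]
sum = 91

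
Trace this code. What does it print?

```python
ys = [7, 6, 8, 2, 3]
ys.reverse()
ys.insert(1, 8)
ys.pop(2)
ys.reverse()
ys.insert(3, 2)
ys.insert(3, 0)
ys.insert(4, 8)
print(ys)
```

reverse → [3, 2, 8, 6, 7]
insert 8 at 1 → [3, 8, 2, 8, 6, 7]
pop(2) removes 2 → [3, 8, 8, 6, 7]
reverse → [7, 6, 8, 8, 3]
insert 2 at 3 → [7, 6, 8, 2, 8, 3]
insert 0 at 3 → [7, 6, 8, 0, 2, 8, 3]
insert 8 at 4 → [7, 6, 8, 0, 8, 2, 8, 3]

[7, 6, 8, 0, 8, 2, 8, 3]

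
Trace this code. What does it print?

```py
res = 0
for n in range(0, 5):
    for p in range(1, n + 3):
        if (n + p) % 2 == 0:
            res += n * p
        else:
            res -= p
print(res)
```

69

n=0,p=1: odd sum, res = 0-1 = -1
n=0,p=2: even sum, res = (-1)+0 = -1
n=1,p=1: even sum, res = (-1)+1 = 0
n=1,p=2: odd sum, res = 0-2 = -2
n=1,p=3: even sum, res = (-2)+3 = 1
n=2,p=1: odd sum, res = 1-1 = 0
n=2,p=2: even sum, res = 0+4 = 4
n=2,p=3: odd sum, res = 4-3 = 1
n=2,p=4: even sum, res = 1+8 = 9
n=3,p=1: even sum, res = 9+3 = 12
n=3,p=2: odd sum, res = 12-2 = 10
n=3,p=3: even sum, res = 10+9 = 19
n=3,p=4: odd sum, res = 19-4 = 15
n=3,p=5: even sum, res = 15+15 = 30
n=4,p=1: odd sum, res = 30-1 = 29
n=4,p=2: even sum, res = 29+8 = 37
n=4,p=3: odd sum, res = 37-3 = 34
n=4,p=4: even sum, res = 34+16 = 50
n=4,p=5: odd sum, res = 50-5 = 45
n=4,p=6: even sum, res = 45+24 = 69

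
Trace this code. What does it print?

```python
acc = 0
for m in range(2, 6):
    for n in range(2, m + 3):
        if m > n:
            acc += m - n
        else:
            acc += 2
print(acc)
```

m=2,n=2: not 2>2, acc = 0+2 = 2
m=2,n=3: not 2>3, acc = 2+2 = 4
m=2,n=4: not 2>4, acc = 4+2 = 6
m=3,n=2: 3>2, acc = 6+1 = 7
m=3,n=3: not 3>3, acc = 7+2 = 9
m=3,n=4: not 3>4, acc = 9+2 = 11
m=3,n=5: not 3>5, acc = 11+2 = 13
m=4,n=2: 4>2, acc = 13+2 = 15
m=4,n=3: 4>3, acc = 15+1 = 16
m=4,n=4: not 4>4, acc = 16+2 = 18
m=4,n=5: not 4>5, acc = 18+2 = 20
m=4,n=6: not 4>6, acc = 20+2 = 22
m=5,n=2: 5>2, acc = 22+3 = 25
m=5,n=3: 5>3, acc = 25+2 = 27
m=5,n=4: 5>4, acc = 27+1 = 28
m=5,n=5: not 5>5, acc = 28+2 = 30
m=5,n=6: not 5>6, acc = 30+2 = 32
m=5,n=7: not 5>7, acc = 32+2 = 34

34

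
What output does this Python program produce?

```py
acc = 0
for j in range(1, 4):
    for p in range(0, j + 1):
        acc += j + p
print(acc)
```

30

j=1,p=0: acc = 0+1 = 1
j=1,p=1: acc = 1+2 = 3
j=2,p=0: acc = 3+2 = 5
j=2,p=1: acc = 5+3 = 8
j=2,p=2: acc = 8+4 = 12
j=3,p=0: acc = 12+3 = 15
j=3,p=1: acc = 15+4 = 19
j=3,p=2: acc = 19+5 = 24
j=3,p=3: acc = 24+6 = 30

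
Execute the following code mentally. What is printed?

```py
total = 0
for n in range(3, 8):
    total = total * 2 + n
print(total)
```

n=3: total = 0*2+3 = 3
n=4: total = 3*2+4 = 10
n=5: total = 10*2+5 = 25
n=6: total = 25*2+6 = 56
n=7: total = 56*2+7 = 119

119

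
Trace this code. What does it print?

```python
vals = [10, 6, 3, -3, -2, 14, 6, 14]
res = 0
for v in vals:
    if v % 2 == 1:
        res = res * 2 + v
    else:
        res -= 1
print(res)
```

-9

v=10: not odd, res = 0-1 = -1
v=6: not odd, res = (-1)-1 = -2
v=3: odd, res = (-2)*2+3 = -1
v=-3: odd, res = (-1)*2+(-3) = -5
v=-2: not odd, res = (-5)-1 = -6
v=14: not odd, res = (-6)-1 = -7
v=6: not odd, res = (-7)-1 = -8
v=14: not odd, res = (-8)-1 = -9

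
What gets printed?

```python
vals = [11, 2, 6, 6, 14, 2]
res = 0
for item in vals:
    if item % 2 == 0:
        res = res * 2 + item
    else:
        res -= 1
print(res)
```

102

item=11: not even, res = 0-1 = -1
item=2: even, res = (-1)*2+2 = 0
item=6: even, res = 0*2+6 = 6
item=6: even, res = 6*2+6 = 18
item=14: even, res = 18*2+14 = 50
item=2: even, res = 50*2+2 = 102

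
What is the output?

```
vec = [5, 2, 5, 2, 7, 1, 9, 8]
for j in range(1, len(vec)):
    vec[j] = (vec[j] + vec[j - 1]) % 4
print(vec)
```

j=1: vec[1] = (2+5)%4 = 3 → [5, 3, 5, 2, 7, 1, 9, 8]
j=2: vec[2] = (5+3)%4 = 0 → [5, 3, 0, 2, 7, 1, 9, 8]
j=3: vec[3] = (2+0)%4 = 2 → [5, 3, 0, 2, 7, 1, 9, 8]
j=4: vec[4] = (7+2)%4 = 1 → [5, 3, 0, 2, 1, 1, 9, 8]
j=5: vec[5] = (1+1)%4 = 2 → [5, 3, 0, 2, 1, 2, 9, 8]
j=6: vec[6] = (9+2)%4 = 3 → [5, 3, 0, 2, 1, 2, 3, 8]
j=7: vec[7] = (8+3)%4 = 3 → [5, 3, 0, 2, 1, 2, 3, 3]

[5, 3, 0, 2, 1, 2, 3, 3]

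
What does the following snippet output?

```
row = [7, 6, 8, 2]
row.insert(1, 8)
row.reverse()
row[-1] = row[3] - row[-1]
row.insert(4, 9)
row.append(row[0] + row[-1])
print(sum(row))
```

insert 8 at 1 → [7, 8, 6, 8, 2]
reverse → [2, 8, 6, 8, 7]
row[-1] = row[3]-row[-1] = 8-7 = 1 → [2, 8, 6, 8, 1]
insert 9 at 4 → [2, 8, 6, 8, 9, 1]
append row[0]+row[-1] = 2+1 = 3 → [2, 8, 6, 8, 9, 1, 3]
sum = 37

37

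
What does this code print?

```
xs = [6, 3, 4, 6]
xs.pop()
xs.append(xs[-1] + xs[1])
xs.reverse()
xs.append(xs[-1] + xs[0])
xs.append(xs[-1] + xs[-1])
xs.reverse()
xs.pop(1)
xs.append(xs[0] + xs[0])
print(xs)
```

pop() removes 6 → [6, 3, 4]
append xs[-1]+xs[1] = 4+3 = 7 → [6, 3, 4, 7]
reverse → [7, 4, 3, 6]
append xs[-1]+xs[0] = 6+7 = 13 → [7, 4, 3, 6, 13]
append xs[-1]+xs[-1] = 13+13 = 26 → [7, 4, 3, 6, 13, 26]
reverse → [26, 13, 6, 3, 4, 7]
pop(1) removes 13 → [26, 6, 3, 4, 7]
append xs[0]+xs[0] = 26+26 = 52 → [26, 6, 3, 4, 7, 52]

[26, 6, 3, 4, 7, 52]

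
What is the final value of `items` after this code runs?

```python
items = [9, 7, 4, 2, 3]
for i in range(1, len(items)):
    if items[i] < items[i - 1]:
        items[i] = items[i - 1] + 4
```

[9, 13, 17, 21, 25]

i=1: 7<9, items[1] = 9+4 = 13 → [9, 13, 4, 2, 3]
i=2: 4<13, items[2] = 13+4 = 17 → [9, 13, 17, 2, 3]
i=3: 2<17, items[3] = 17+4 = 21 → [9, 13, 17, 21, 3]
i=4: 3<21, items[4] = 21+4 = 25 → [9, 13, 17, 21, 25]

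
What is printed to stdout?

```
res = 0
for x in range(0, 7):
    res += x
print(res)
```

21

x=0: res = 0+0 = 0
x=1: res = 0+1 = 1
x=2: res = 1+2 = 3
x=3: res = 3+3 = 6
x=4: res = 6+4 = 10
x=5: res = 10+5 = 15
x=6: res = 15+6 = 21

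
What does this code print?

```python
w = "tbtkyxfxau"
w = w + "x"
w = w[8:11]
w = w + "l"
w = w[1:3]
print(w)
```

+ 'x' → 'tbtkyxfxaux'
slice [8:11] → 'aux'
+ 'l' → 'auxl'
slice [1:3] → 'ux'

ux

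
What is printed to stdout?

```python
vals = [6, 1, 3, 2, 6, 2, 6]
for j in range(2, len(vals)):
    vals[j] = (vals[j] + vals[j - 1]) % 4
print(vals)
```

[6, 1, 0, 2, 0, 2, 0]

j=2: vals[2] = (3+1)%4 = 0 → [6, 1, 0, 2, 6, 2, 6]
j=3: vals[3] = (2+0)%4 = 2 → [6, 1, 0, 2, 6, 2, 6]
j=4: vals[4] = (6+2)%4 = 0 → [6, 1, 0, 2, 0, 2, 6]
j=5: vals[5] = (2+0)%4 = 2 → [6, 1, 0, 2, 0, 2, 6]
j=6: vals[6] = (6+2)%4 = 0 → [6, 1, 0, 2, 0, 2, 0]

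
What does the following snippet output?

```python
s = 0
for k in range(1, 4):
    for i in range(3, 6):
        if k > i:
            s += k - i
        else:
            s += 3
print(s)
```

27

k=1,i=3: not 1>3, s = 0+3 = 3
k=1,i=4: not 1>4, s = 3+3 = 6
k=1,i=5: not 1>5, s = 6+3 = 9
k=2,i=3: not 2>3, s = 9+3 = 12
k=2,i=4: not 2>4, s = 12+3 = 15
k=2,i=5: not 2>5, s = 15+3 = 18
k=3,i=3: not 3>3, s = 18+3 = 21
k=3,i=4: not 3>4, s = 21+3 = 24
k=3,i=5: not 3>5, s = 24+3 = 27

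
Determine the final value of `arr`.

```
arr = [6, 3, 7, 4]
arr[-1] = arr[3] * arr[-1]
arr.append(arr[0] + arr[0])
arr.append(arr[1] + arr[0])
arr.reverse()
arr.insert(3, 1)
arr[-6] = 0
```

arr[-1] = arr[3]*arr[-1] = 4*4 = 16 → [6, 3, 7, 16]
append arr[0]+arr[0] = 6+6 = 12 → [6, 3, 7, 16, 12]
append arr[1]+arr[0] = 3+6 = 9 → [6, 3, 7, 16, 12, 9]
reverse → [9, 12, 16, 7, 3, 6]
insert 1 at 3 → [9, 12, 16, 1, 7, 3, 6]
arr[-6] = 0 → [9, 0, 16, 1, 7, 3, 6]

[9, 0, 16, 1, 7, 3, 6]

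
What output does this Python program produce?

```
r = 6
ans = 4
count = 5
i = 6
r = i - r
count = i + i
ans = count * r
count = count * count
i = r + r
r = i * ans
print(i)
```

r = 6-6 = 0
count = 6+6 = 12
ans = 12*0 = 0
count = 12*12 = 144
i = 0+0 = 0
r = 0*0 = 0

0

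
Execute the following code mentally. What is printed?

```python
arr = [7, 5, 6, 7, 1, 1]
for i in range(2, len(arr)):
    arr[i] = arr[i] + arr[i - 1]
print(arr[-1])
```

i=2: arr[2] = 6+5 = 11 → [7, 5, 11, 7, 1, 1]
i=3: arr[3] = 7+11 = 18 → [7, 5, 11, 18, 1, 1]
i=4: arr[4] = 1+18 = 19 → [7, 5, 11, 18, 19, 1]
i=5: arr[5] = 1+19 = 20 → [7, 5, 11, 18, 19, 20]

20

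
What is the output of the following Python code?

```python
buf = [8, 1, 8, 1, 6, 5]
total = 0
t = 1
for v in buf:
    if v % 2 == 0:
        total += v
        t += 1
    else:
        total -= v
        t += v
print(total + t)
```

26

v=8: even, total = 0+8 = 8; t=2
v=1: not even, total = 8-1 = 7; t=3
v=8: even, total = 7+8 = 15; t=4
v=1: not even, total = 15-1 = 14; t=5
v=6: even, total = 14+6 = 20; t=6
v=5: not even, total = 20-5 = 15; t=11
total+t = 15+11 = 26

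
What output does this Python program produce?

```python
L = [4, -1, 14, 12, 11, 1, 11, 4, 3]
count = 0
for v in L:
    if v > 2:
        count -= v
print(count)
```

-59

v=4: >2, count = 0-4 = -4
v=-1: not >2
v=14: >2, count = (-4)-14 = -18
v=12: >2, count = (-18)-12 = -30
v=11: >2, count = (-30)-11 = -41
v=1: not >2
v=11: >2, count = (-41)-11 = -52
v=4: >2, count = (-52)-4 = -56
v=3: >2, count = (-56)-3 = -59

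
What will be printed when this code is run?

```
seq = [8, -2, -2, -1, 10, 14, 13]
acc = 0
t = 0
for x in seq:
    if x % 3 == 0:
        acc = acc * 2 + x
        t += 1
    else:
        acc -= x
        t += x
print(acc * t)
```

x=8: not %3==0, acc = 0-8 = -8; t=8
x=-2: not %3==0, acc = (-8)-(-2) = -6; t=6
x=-2: not %3==0, acc = (-6)-(-2) = -4; t=4
x=-1: not %3==0, acc = (-4)-(-1) = -3; t=3
x=10: not %3==0, acc = (-3)-10 = -13; t=13
x=14: not %3==0, acc = (-13)-14 = -27; t=27
x=13: not %3==0, acc = (-27)-13 = -40; t=40
acc*t = (-40)*40 = -1600

-1600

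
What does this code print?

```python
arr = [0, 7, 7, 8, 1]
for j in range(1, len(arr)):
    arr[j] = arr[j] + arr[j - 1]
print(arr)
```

j=1: arr[1] = 7+0 = 7 → [0, 7, 7, 8, 1]
j=2: arr[2] = 7+7 = 14 → [0, 7, 14, 8, 1]
j=3: arr[3] = 8+14 = 22 → [0, 7, 14, 22, 1]
j=4: arr[4] = 1+22 = 23 → [0, 7, 14, 22, 23]

[0, 7, 14, 22, 23]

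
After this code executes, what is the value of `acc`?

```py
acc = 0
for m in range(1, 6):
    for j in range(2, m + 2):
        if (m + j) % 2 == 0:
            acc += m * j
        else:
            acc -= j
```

m=1,j=2: odd sum, acc = 0-2 = -2
m=2,j=2: even sum, acc = (-2)+4 = 2
m=2,j=3: odd sum, acc = 2-3 = -1
m=3,j=2: odd sum, acc = (-1)-2 = -3
m=3,j=3: even sum, acc = (-3)+9 = 6
m=3,j=4: odd sum, acc = 6-4 = 2
m=4,j=2: even sum, acc = 2+8 = 10
m=4,j=3: odd sum, acc = 10-3 = 7
m=4,j=4: even sum, acc = 7+16 = 23
m=4,j=5: odd sum, acc = 23-5 = 18
m=5,j=2: odd sum, acc = 18-2 = 16
m=5,j=3: even sum, acc = 16+15 = 31
m=5,j=4: odd sum, acc = 31-4 = 27
m=5,j=5: even sum, acc = 27+25 = 52
m=5,j=6: odd sum, acc = 52-6 = 46

46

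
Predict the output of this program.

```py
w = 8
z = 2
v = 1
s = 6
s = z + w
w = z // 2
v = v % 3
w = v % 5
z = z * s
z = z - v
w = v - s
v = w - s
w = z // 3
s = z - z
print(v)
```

s = 2+8 = 10
w = 2//2 = 1
v = 1%3 = 1
w = 1%5 = 1
z = 2*10 = 20
z = 20-1 = 19
w = 1-10 = -9
v = (-9)-10 = -19
w = 19//3 = 6
s = 19-19 = 0

-19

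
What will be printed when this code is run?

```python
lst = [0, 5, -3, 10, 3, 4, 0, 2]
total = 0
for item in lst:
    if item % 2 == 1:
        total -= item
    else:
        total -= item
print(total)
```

-21

item=0: not odd, total = 0-0 = 0
item=5: odd, total = 0-5 = -5
item=-3: odd, total = (-5)-(-3) = -2
item=10: not odd, total = (-2)-10 = -12
item=3: odd, total = (-12)-3 = -15
item=4: not odd, total = (-15)-4 = -19
item=0: not odd, total = (-19)-0 = -19
item=2: not odd, total = (-19)-2 = -21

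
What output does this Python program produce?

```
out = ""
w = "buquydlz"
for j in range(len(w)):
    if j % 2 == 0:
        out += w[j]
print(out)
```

j=0: add 'b' → 'b'
j=1: skip
j=2: add 'q' → 'bq'
j=3: skip
j=4: add 'y' → 'bqy'
j=5: skip
j=6: add 'l' → 'bqyl'
j=7: skip

bqyl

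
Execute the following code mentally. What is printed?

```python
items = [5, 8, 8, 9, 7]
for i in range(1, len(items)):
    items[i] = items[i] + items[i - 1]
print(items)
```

[5, 13, 21, 30, 37]

i=1: items[1] = 8+5 = 13 → [5, 13, 8, 9, 7]
i=2: items[2] = 8+13 = 21 → [5, 13, 21, 9, 7]
i=3: items[3] = 9+21 = 30 → [5, 13, 21, 30, 7]
i=4: items[4] = 7+30 = 37 → [5, 13, 21, 30, 37]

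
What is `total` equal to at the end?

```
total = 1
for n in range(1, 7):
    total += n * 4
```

n=1: total = 1+1*4 = 5
n=2: total = 5+2*4 = 13
n=3: total = 13+3*4 = 25
n=4: total = 25+4*4 = 41
n=5: total = 41+5*4 = 61
n=6: total = 61+6*4 = 85

85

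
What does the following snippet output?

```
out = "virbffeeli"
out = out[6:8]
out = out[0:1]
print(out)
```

e

slice [6:8] → 'ee'
slice [0:1] → 'e'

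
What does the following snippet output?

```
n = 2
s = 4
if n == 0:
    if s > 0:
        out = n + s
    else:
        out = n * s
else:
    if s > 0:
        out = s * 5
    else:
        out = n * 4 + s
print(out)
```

n=2, s=4
n == 0 is False; s > 0 is True
→ out = s * 5 = 20

20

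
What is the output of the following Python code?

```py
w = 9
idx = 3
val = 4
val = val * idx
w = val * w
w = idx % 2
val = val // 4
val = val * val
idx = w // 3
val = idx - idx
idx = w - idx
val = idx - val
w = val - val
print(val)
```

val = 4*3 = 12
w = 12*9 = 108
w = 3%2 = 1
val = 12//4 = 3
val = 3*3 = 9
idx = 1//3 = 0
val = 0-0 = 0
idx = 1-0 = 1
val = 1-0 = 1
w = 1-1 = 0

1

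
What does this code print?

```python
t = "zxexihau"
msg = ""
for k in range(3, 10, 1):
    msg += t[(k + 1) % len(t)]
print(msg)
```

ihauzxe

k=3: add t[4]='i' → 'i'
k=4: add t[5]='h' → 'ih'
k=5: add t[6]='a' → 'iha'
k=6: add t[7]='u' → 'ihau'
k=7: add t[0]='z' → 'ihauz'
k=8: add t[1]='x' → 'ihauzx'
k=9: add t[2]='e' → 'ihauzxe'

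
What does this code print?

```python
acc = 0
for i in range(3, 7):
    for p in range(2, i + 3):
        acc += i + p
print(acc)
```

i=3,p=2: acc = 0+5 = 5
i=3,p=3: acc = 5+6 = 11
i=3,p=4: acc = 11+7 = 18
i=3,p=5: acc = 18+8 = 26
i=4,p=2: acc = 26+6 = 32
i=4,p=3: acc = 32+7 = 39
i=4,p=4: acc = 39+8 = 47
i=4,p=5: acc = 47+9 = 56
i=4,p=6: acc = 56+10 = 66
i=5,p=2: acc = 66+7 = 73
i=5,p=3: acc = 73+8 = 81
i=5,p=4: acc = 81+9 = 90
i=5,p=5: acc = 90+10 = 100
i=5,p=6: acc = 100+11 = 111
i=5,p=7: acc = 111+12 = 123
i=6,p=2: acc = 123+8 = 131
i=6,p=3: acc = 131+9 = 140
i=6,p=4: acc = 140+10 = 150
i=6,p=5: acc = 150+11 = 161
i=6,p=6: acc = 161+12 = 173
i=6,p=7: acc = 173+13 = 186
i=6,p=8: acc = 186+14 = 200

200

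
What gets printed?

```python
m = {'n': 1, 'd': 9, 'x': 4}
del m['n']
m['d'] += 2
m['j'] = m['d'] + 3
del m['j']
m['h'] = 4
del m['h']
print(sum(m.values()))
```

15

del 'n' → {'d': 9, 'x': 4}
m['d'] = 9+2 = 11 → {'d': 11, 'x': 4}
m['j'] = m['d']+3 = 14 → {'d': 11, 'x': 4, 'j': 14}
del 'j' → {'d': 11, 'x': 4}
m['h'] = 4 → {'d': 11, 'x': 4, 'h': 4}
del 'h' → {'d': 11, 'x': 4}
sum of values = 15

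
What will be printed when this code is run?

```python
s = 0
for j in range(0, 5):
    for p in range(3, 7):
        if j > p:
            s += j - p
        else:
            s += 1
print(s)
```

20

j=0,p=3: not 0>3, s = 0+1 = 1
j=0,p=4: not 0>4, s = 1+1 = 2
j=0,p=5: not 0>5, s = 2+1 = 3
j=0,p=6: not 0>6, s = 3+1 = 4
j=1,p=3: not 1>3, s = 4+1 = 5
j=1,p=4: not 1>4, s = 5+1 = 6
j=1,p=5: not 1>5, s = 6+1 = 7
j=1,p=6: not 1>6, s = 7+1 = 8
j=2,p=3: not 2>3, s = 8+1 = 9
j=2,p=4: not 2>4, s = 9+1 = 10
j=2,p=5: not 2>5, s = 10+1 = 11
j=2,p=6: not 2>6, s = 11+1 = 12
j=3,p=3: not 3>3, s = 12+1 = 13
j=3,p=4: not 3>4, s = 13+1 = 14
j=3,p=5: not 3>5, s = 14+1 = 15
j=3,p=6: not 3>6, s = 15+1 = 16
j=4,p=3: 4>3, s = 16+1 = 17
j=4,p=4: not 4>4, s = 17+1 = 18
j=4,p=5: not 4>5, s = 18+1 = 19
j=4,p=6: not 4>6, s = 19+1 = 20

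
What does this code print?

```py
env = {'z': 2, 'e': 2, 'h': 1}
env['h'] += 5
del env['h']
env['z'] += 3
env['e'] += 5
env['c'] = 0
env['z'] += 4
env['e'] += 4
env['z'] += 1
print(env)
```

{'z': 10, 'e': 11, 'c': 0}

env['h'] = 1+5 = 6 → {'z': 2, 'e': 2, 'h': 6}
del 'h' → {'z': 2, 'e': 2}
env['z'] = 2+3 = 5 → {'z': 5, 'e': 2}
env['e'] = 2+5 = 7 → {'z': 5, 'e': 7}
env['c'] = 0 → {'z': 5, 'e': 7, 'c': 0}
env['z'] = 5+4 = 9 → {'z': 9, 'e': 7, 'c': 0}
env['e'] = 7+4 = 11 → {'z': 9, 'e': 11, 'c': 0}
env['z'] = 9+1 = 10 → {'z': 10, 'e': 11, 'c': 0}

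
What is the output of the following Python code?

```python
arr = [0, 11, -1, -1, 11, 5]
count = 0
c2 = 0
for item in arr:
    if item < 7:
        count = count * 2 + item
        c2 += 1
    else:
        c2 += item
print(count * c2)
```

-26

item=0: <7, count = 0*2+0 = 0; c2=1
item=11: not <7; c2=12
item=-1: <7, count = 0*2+(-1) = -1; c2=13
item=-1: <7, count = (-1)*2+(-1) = -3; c2=14
item=11: not <7; c2=25
item=5: <7, count = (-3)*2+5 = -1; c2=26
count*c2 = (-1)*26 = -26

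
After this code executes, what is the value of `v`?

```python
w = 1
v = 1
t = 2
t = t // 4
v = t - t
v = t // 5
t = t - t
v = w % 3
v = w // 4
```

t = 2//4 = 0
v = 0-0 = 0
v = 0//5 = 0
t = 0-0 = 0
v = 1%3 = 1
v = 1//4 = 0

0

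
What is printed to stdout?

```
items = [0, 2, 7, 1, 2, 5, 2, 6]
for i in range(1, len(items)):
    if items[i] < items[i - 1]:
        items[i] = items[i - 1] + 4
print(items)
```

i=1: 2>=0, unchanged → [0, 2, 7, 1, 2, 5, 2, 6]
i=2: 7>=2, unchanged → [0, 2, 7, 1, 2, 5, 2, 6]
i=3: 1<7, items[3] = 7+4 = 11 → [0, 2, 7, 11, 2, 5, 2, 6]
i=4: 2<11, items[4] = 11+4 = 15 → [0, 2, 7, 11, 15, 5, 2, 6]
i=5: 5<15, items[5] = 15+4 = 19 → [0, 2, 7, 11, 15, 19, 2, 6]
i=6: 2<19, items[6] = 19+4 = 23 → [0, 2, 7, 11, 15, 19, 23, 6]
i=7: 6<23, items[7] = 23+4 = 27 → [0, 2, 7, 11, 15, 19, 23, 27]

[0, 2, 7, 11, 15, 19, 23, 27]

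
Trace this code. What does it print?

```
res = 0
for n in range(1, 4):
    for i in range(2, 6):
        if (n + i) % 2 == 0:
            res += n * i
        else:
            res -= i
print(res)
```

24

n=1,i=2: odd sum, res = 0-2 = -2
n=1,i=3: even sum, res = (-2)+3 = 1
n=1,i=4: odd sum, res = 1-4 = -3
n=1,i=5: even sum, res = (-3)+5 = 2
n=2,i=2: even sum, res = 2+4 = 6
n=2,i=3: odd sum, res = 6-3 = 3
n=2,i=4: even sum, res = 3+8 = 11
n=2,i=5: odd sum, res = 11-5 = 6
n=3,i=2: odd sum, res = 6-2 = 4
n=3,i=3: even sum, res = 4+9 = 13
n=3,i=4: odd sum, res = 13-4 = 9
n=3,i=5: even sum, res = 9+15 = 24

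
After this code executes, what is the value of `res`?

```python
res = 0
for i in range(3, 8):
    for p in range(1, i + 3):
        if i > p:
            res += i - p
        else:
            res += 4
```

i=3,p=1: 3>1, res = 0+2 = 2
i=3,p=2: 3>2, res = 2+1 = 3
i=3,p=3: not 3>3, res = 3+4 = 7
i=3,p=4: not 3>4, res = 7+4 = 11
i=3,p=5: not 3>5, res = 11+4 = 15
i=4,p=1: 4>1, res = 15+3 = 18
i=4,p=2: 4>2, res = 18+2 = 20
i=4,p=3: 4>3, res = 20+1 = 21
i=4,p=4: not 4>4, res = 21+4 = 25
i=4,p=5: not 4>5, res = 25+4 = 29
i=4,p=6: not 4>6, res = 29+4 = 33
i=5,p=1: 5>1, res = 33+4 = 37
i=5,p=2: 5>2, res = 37+3 = 40
i=5,p=3: 5>3, res = 40+2 = 42
i=5,p=4: 5>4, res = 42+1 = 43
i=5,p=5: not 5>5, res = 43+4 = 47
i=5,p=6: not 5>6, res = 47+4 = 51
i=5,p=7: not 5>7, res = 51+4 = 55
i=6,p=1: 6>1, res = 55+5 = 60
i=6,p=2: 6>2, res = 60+4 = 64
i=6,p=3: 6>3, res = 64+3 = 67
i=6,p=4: 6>4, res = 67+2 = 69
i=6,p=5: 6>5, res = 69+1 = 70
i=6,p=6: not 6>6, res = 70+4 = 74
i=6,p=7: not 6>7, res = 74+4 = 78
i=6,p=8: not 6>8, res = 78+4 = 82
i=7,p=1: 7>1, res = 82+6 = 88
i=7,p=2: 7>2, res = 88+5 = 93
i=7,p=3: 7>3, res = 93+4 = 97
i=7,p=4: 7>4, res = 97+3 = 100
i=7,p=5: 7>5, res = 100+2 = 102
i=7,p=6: 7>6, res = 102+1 = 103
i=7,p=7: not 7>7, res = 103+4 = 107
i=7,p=8: not 7>8, res = 107+4 = 111
i=7,p=9: not 7>9, res = 111+4 = 115

115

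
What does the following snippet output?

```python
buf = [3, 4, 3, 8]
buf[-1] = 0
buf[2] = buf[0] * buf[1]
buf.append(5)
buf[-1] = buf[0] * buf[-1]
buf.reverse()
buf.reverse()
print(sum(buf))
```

34

buf[-1] = 0 → [3, 4, 3, 0]
buf[2] = buf[0]*buf[1] = 3*4 = 12 → [3, 4, 12, 0]
append 5 → [3, 4, 12, 0, 5]
buf[-1] = buf[0]*buf[-1] = 3*5 = 15 → [3, 4, 12, 0, 15]
reverse → [15, 0, 12, 4, 3]
reverse → [3, 4, 12, 0, 15]
sum = 34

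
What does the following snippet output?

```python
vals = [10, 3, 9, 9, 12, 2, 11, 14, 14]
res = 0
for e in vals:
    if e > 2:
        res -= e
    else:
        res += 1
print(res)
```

-81

e=10: >2, res = 0-10 = -10
e=3: >2, res = (-10)-3 = -13
e=9: >2, res = (-13)-9 = -22
e=9: >2, res = (-22)-9 = -31
e=12: >2, res = (-31)-12 = -43
e=2: not >2, res = (-43)+1 = -42
e=11: >2, res = (-42)-11 = -53
e=14: >2, res = (-53)-14 = -67
e=14: >2, res = (-67)-14 = -81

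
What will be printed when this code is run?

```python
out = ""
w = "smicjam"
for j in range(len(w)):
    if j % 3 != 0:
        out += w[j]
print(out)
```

j=0: skip
j=1: add 'm' → 'm'
j=2: add 'i' → 'mi'
j=3: skip
j=4: add 'j' → 'mij'
j=5: add 'a' → 'mija'
j=6: skip

mija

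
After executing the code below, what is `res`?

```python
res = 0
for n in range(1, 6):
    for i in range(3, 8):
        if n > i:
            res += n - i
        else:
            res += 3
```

70

n=1,i=3: not 1>3, res = 0+3 = 3
n=1,i=4: not 1>4, res = 3+3 = 6
n=1,i=5: not 1>5, res = 6+3 = 9
n=1,i=6: not 1>6, res = 9+3 = 12
n=1,i=7: not 1>7, res = 12+3 = 15
n=2,i=3: not 2>3, res = 15+3 = 18
n=2,i=4: not 2>4, res = 18+3 = 21
n=2,i=5: not 2>5, res = 21+3 = 24
n=2,i=6: not 2>6, res = 24+3 = 27
n=2,i=7: not 2>7, res = 27+3 = 30
n=3,i=3: not 3>3, res = 30+3 = 33
n=3,i=4: not 3>4, res = 33+3 = 36
n=3,i=5: not 3>5, res = 36+3 = 39
n=3,i=6: not 3>6, res = 39+3 = 42
n=3,i=7: not 3>7, res = 42+3 = 45
n=4,i=3: 4>3, res = 45+1 = 46
n=4,i=4: not 4>4, res = 46+3 = 49
n=4,i=5: not 4>5, res = 49+3 = 52
n=4,i=6: not 4>6, res = 52+3 = 55
n=4,i=7: not 4>7, res = 55+3 = 58
n=5,i=3: 5>3, res = 58+2 = 60
n=5,i=4: 5>4, res = 60+1 = 61
n=5,i=5: not 5>5, res = 61+3 = 64
n=5,i=6: not 5>6, res = 64+3 = 67
n=5,i=7: not 5>7, res = 67+3 = 70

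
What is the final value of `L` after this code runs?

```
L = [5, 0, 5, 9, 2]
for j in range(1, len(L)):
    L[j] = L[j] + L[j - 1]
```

j=1: L[1] = 0+5 = 5 → [5, 5, 5, 9, 2]
j=2: L[2] = 5+5 = 10 → [5, 5, 10, 9, 2]
j=3: L[3] = 9+10 = 19 → [5, 5, 10, 19, 2]
j=4: L[4] = 2+19 = 21 → [5, 5, 10, 19, 21]

[5, 5, 10, 19, 21]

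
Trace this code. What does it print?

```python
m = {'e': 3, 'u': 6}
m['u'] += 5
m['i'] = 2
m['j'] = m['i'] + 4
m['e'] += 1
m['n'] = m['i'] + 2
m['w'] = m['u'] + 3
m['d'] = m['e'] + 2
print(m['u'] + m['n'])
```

15

m['u'] = 6+5 = 11 → {'e': 3, 'u': 11}
m['i'] = 2 → {'e': 3, 'u': 11, 'i': 2}
m['j'] = m['i']+4 = 6 → {'e': 3, 'u': 11, 'i': 2, 'j': 6}
m['e'] = 3+1 = 4 → {'e': 4, 'u': 11, 'i': 2, 'j': 6}
m['n'] = m['i']+2 = 4 → {'e': 4, 'u': 11, 'i': 2, 'j': 6, 'n': 4}
m['w'] = m['u']+3 = 14 → {'e': 4, 'u': 11, 'i': 2, 'j': 6, 'n': 4, 'w': 14}
m['d'] = m['e']+2 = 6 → {'e': 4, 'u': 11, 'i': 2, 'j': 6, 'n': 4, 'w': 14, 'd': 6}
m['u']+m['n'] = 11+4 = 15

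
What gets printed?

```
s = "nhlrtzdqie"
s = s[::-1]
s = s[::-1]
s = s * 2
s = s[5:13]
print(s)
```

reverse → 'eiqdztrlhn'
reverse → 'nhlrtzdqie'
repeat ×2 → 'nhlrtzdqienhlrtzdqie'
slice [5:13] → 'zdqienhl'

zdqienhl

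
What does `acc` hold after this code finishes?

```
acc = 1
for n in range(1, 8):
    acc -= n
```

n=1: acc = 1-1 = 0
n=2: acc = 0-2 = -2
n=3: acc = (-2)-3 = -5
n=4: acc = (-5)-4 = -9
n=5: acc = (-9)-5 = -14
n=6: acc = (-14)-6 = -20
n=7: acc = (-20)-7 = -27

-27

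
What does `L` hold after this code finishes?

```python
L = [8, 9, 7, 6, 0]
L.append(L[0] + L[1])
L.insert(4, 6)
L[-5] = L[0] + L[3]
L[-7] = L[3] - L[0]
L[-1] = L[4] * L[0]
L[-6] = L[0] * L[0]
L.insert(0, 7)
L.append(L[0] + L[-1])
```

[7, -2, 4, 14, 6, 6, 0, -12, -5]

append L[0]+L[1] = 8+9 = 17 → [8, 9, 7, 6, 0, 17]
insert 6 at 4 → [8, 9, 7, 6, 6, 0, 17]
L[-5] = L[0]+L[3] = 8+6 = 14 → [8, 9, 14, 6, 6, 0, 17]
L[-7] = L[3]-L[0] = 6-8 = -2 → [-2, 9, 14, 6, 6, 0, 17]
L[-1] = L[4]*L[0] = 6*(-2) = -12 → [-2, 9, 14, 6, 6, 0, -12]
L[-6] = L[0]*L[0] = (-2)*(-2) = 4 → [-2, 4, 14, 6, 6, 0, -12]
insert 7 at 0 → [7, -2, 4, 14, 6, 6, 0, -12]
append L[0]+L[-1] = 7+(-12) = -5 → [7, -2, 4, 14, 6, 6, 0, -12, -5]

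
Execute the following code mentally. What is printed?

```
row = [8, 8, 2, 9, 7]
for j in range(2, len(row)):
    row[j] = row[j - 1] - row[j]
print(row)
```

[8, 8, 6, -3, -10]

j=2: row[2] = 8-2 = 6 → [8, 8, 6, 9, 7]
j=3: row[3] = 6-9 = -3 → [8, 8, 6, -3, 7]
j=4: row[4] = (-3)-7 = -10 → [8, 8, 6, -3, -10]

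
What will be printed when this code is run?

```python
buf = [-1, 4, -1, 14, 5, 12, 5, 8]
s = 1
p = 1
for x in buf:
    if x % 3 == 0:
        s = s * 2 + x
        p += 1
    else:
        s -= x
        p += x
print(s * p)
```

-1476

x=-1: not %3==0, s = 1-(-1) = 2; p=0
x=4: not %3==0, s = 2-4 = -2; p=4
x=-1: not %3==0, s = (-2)-(-1) = -1; p=3
x=14: not %3==0, s = (-1)-14 = -15; p=17
x=5: not %3==0, s = (-15)-5 = -20; p=22
x=12: %3==0, s = (-20)*2+12 = -28; p=23
x=5: not %3==0, s = (-28)-5 = -33; p=28
x=8: not %3==0, s = (-33)-8 = -41; p=36
s*p = (-41)*36 = -1476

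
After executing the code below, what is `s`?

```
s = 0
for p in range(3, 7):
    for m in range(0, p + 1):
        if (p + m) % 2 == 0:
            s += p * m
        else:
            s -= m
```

p=3,m=0: odd sum, s = 0-0 = 0
p=3,m=1: even sum, s = 0+3 = 3
p=3,m=2: odd sum, s = 3-2 = 1
p=3,m=3: even sum, s = 1+9 = 10
p=4,m=0: even sum, s = 10+0 = 10
p=4,m=1: odd sum, s = 10-1 = 9
p=4,m=2: even sum, s = 9+8 = 17
p=4,m=3: odd sum, s = 17-3 = 14
p=4,m=4: even sum, s = 14+16 = 30
p=5,m=0: odd sum, s = 30-0 = 30
p=5,m=1: even sum, s = 30+5 = 35
p=5,m=2: odd sum, s = 35-2 = 33
p=5,m=3: even sum, s = 33+15 = 48
p=5,m=4: odd sum, s = 48-4 = 44
p=5,m=5: even sum, s = 44+25 = 69
p=6,m=0: even sum, s = 69+0 = 69
p=6,m=1: odd sum, s = 69-1 = 68
p=6,m=2: even sum, s = 68+12 = 80
p=6,m=3: odd sum, s = 80-3 = 77
p=6,m=4: even sum, s = 77+24 = 101
p=6,m=5: odd sum, s = 101-5 = 96
p=6,m=6: even sum, s = 96+36 = 132

132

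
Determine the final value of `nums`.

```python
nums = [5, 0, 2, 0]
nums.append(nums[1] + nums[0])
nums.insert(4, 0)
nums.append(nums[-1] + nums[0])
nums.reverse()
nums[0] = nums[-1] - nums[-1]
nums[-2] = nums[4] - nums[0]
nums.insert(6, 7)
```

append nums[1]+nums[0] = 0+5 = 5 → [5, 0, 2, 0, 5]
insert 0 at 4 → [5, 0, 2, 0, 0, 5]
append nums[-1]+nums[0] = 5+5 = 10 → [5, 0, 2, 0, 0, 5, 10]
reverse → [10, 5, 0, 0, 2, 0, 5]
nums[0] = nums[-1]-nums[-1] = 5-5 = 0 → [0, 5, 0, 0, 2, 0, 5]
nums[-2] = nums[4]-nums[0] = 2-0 = 2 → [0, 5, 0, 0, 2, 2, 5]
insert 7 at 6 → [0, 5, 0, 0, 2, 2, 7, 5]

[0, 5, 0, 0, 2, 2, 7, 5]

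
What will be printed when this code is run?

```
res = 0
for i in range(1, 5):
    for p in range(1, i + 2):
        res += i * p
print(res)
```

i=1,p=1: res = 0+1 = 1
i=1,p=2: res = 1+2 = 3
i=2,p=1: res = 3+2 = 5
i=2,p=2: res = 5+4 = 9
i=2,p=3: res = 9+6 = 15
i=3,p=1: res = 15+3 = 18
i=3,p=2: res = 18+6 = 24
i=3,p=3: res = 24+9 = 33
i=3,p=4: res = 33+12 = 45
i=4,p=1: res = 45+4 = 49
i=4,p=2: res = 49+8 = 57
i=4,p=3: res = 57+12 = 69
i=4,p=4: res = 69+16 = 85
i=4,p=5: res = 85+20 = 105

105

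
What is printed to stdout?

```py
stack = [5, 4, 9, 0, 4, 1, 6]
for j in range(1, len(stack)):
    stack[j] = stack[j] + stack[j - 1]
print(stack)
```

[5, 9, 18, 18, 22, 23, 29]

j=1: stack[1] = 4+5 = 9 → [5, 9, 9, 0, 4, 1, 6]
j=2: stack[2] = 9+9 = 18 → [5, 9, 18, 0, 4, 1, 6]
j=3: stack[3] = 0+18 = 18 → [5, 9, 18, 18, 4, 1, 6]
j=4: stack[4] = 4+18 = 22 → [5, 9, 18, 18, 22, 1, 6]
j=5: stack[5] = 1+22 = 23 → [5, 9, 18, 18, 22, 23, 6]
j=6: stack[6] = 6+23 = 29 → [5, 9, 18, 18, 22, 23, 29]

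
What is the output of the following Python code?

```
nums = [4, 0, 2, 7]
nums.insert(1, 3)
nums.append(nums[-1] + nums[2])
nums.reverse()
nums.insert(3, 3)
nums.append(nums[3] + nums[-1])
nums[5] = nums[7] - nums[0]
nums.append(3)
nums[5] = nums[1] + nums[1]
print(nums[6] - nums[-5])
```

insert 3 at 1 → [4, 3, 0, 2, 7]
append nums[-1]+nums[2] = 7+0 = 7 → [4, 3, 0, 2, 7, 7]
reverse → [7, 7, 2, 0, 3, 4]
insert 3 at 3 → [7, 7, 2, 3, 0, 3, 4]
append nums[3]+nums[-1] = 3+4 = 7 → [7, 7, 2, 3, 0, 3, 4, 7]
nums[5] = nums[7]-nums[0] = 7-7 = 0 → [7, 7, 2, 3, 0, 0, 4, 7]
append 3 → [7, 7, 2, 3, 0, 0, 4, 7, 3]
nums[5] = nums[1]+nums[1] = 7+7 = 14 → [7, 7, 2, 3, 0, 14, 4, 7, 3]
nums[6]-nums[-5] = 4-0 = 4

4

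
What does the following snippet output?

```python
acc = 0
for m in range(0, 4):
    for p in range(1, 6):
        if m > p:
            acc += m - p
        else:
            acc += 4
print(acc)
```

72

m=0,p=1: not 0>1, acc = 0+4 = 4
m=0,p=2: not 0>2, acc = 4+4 = 8
m=0,p=3: not 0>3, acc = 8+4 = 12
m=0,p=4: not 0>4, acc = 12+4 = 16
m=0,p=5: not 0>5, acc = 16+4 = 20
m=1,p=1: not 1>1, acc = 20+4 = 24
m=1,p=2: not 1>2, acc = 24+4 = 28
m=1,p=3: not 1>3, acc = 28+4 = 32
m=1,p=4: not 1>4, acc = 32+4 = 36
m=1,p=5: not 1>5, acc = 36+4 = 40
m=2,p=1: 2>1, acc = 40+1 = 41
m=2,p=2: not 2>2, acc = 41+4 = 45
m=2,p=3: not 2>3, acc = 45+4 = 49
m=2,p=4: not 2>4, acc = 49+4 = 53
m=2,p=5: not 2>5, acc = 53+4 = 57
m=3,p=1: 3>1, acc = 57+2 = 59
m=3,p=2: 3>2, acc = 59+1 = 60
m=3,p=3: not 3>3, acc = 60+4 = 64
m=3,p=4: not 3>4, acc = 64+4 = 68
m=3,p=5: not 3>5, acc = 68+4 = 72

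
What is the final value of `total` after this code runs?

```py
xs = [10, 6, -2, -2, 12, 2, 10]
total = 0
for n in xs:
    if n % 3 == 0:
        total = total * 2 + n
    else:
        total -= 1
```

n=10: not %3==0, total = 0-1 = -1
n=6: %3==0, total = (-1)*2+6 = 4
n=-2: not %3==0, total = 4-1 = 3
n=-2: not %3==0, total = 3-1 = 2
n=12: %3==0, total = 2*2+12 = 16
n=2: not %3==0, total = 16-1 = 15
n=10: not %3==0, total = 15-1 = 14

14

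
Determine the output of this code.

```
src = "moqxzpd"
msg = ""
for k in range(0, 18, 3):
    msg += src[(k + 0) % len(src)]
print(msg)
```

k=0: add src[0]='m' → 'm'
k=3: add src[3]='x' → 'mx'
k=6: add src[6]='d' → 'mxd'
k=9: add src[2]='q' → 'mxdq'
k=12: add src[5]='p' → 'mxdqp'
k=15: add src[1]='o' → 'mxdqpo'

mxdqpo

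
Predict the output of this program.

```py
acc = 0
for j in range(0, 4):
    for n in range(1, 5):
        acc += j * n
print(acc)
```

j=0,n=1: acc = 0+0 = 0
j=0,n=2: acc = 0+0 = 0
j=0,n=3: acc = 0+0 = 0
j=0,n=4: acc = 0+0 = 0
j=1,n=1: acc = 0+1 = 1
j=1,n=2: acc = 1+2 = 3
j=1,n=3: acc = 3+3 = 6
j=1,n=4: acc = 6+4 = 10
j=2,n=1: acc = 10+2 = 12
j=2,n=2: acc = 12+4 = 16
j=2,n=3: acc = 16+6 = 22
j=2,n=4: acc = 22+8 = 30
j=3,n=1: acc = 30+3 = 33
j=3,n=2: acc = 33+6 = 39
j=3,n=3: acc = 39+9 = 48
j=3,n=4: acc = 48+12 = 60

60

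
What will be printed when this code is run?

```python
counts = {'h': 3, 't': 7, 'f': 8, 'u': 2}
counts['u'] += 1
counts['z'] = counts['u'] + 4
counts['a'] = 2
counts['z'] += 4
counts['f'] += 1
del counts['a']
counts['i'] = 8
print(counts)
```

{'h': 3, 't': 7, 'f': 9, 'u': 3, 'z': 11, 'i': 8}

counts['u'] = 2+1 = 3 → {'h': 3, 't': 7, 'f': 8, 'u': 3}
counts['z'] = counts['u']+4 = 7 → {'h': 3, 't': 7, 'f': 8, 'u': 3, 'z': 7}
counts['a'] = 2 → {'h': 3, 't': 7, 'f': 8, 'u': 3, 'z': 7, 'a': 2}
counts['z'] = 7+4 = 11 → {'h': 3, 't': 7, 'f': 8, 'u': 3, 'z': 11, 'a': 2}
counts['f'] = 8+1 = 9 → {'h': 3, 't': 7, 'f': 9, 'u': 3, 'z': 11, 'a': 2}
del 'a' → {'h': 3, 't': 7, 'f': 9, 'u': 3, 'z': 11}
counts['i'] = 8 → {'h': 3, 't': 7, 'f': 9, 'u': 3, 'z': 11, 'i': 8}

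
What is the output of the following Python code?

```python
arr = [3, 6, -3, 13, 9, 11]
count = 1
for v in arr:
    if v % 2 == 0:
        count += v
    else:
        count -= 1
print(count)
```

v=3: not even, count = 1-1 = 0
v=6: even, count = 0+6 = 6
v=-3: not even, count = 6-1 = 5
v=13: not even, count = 5-1 = 4
v=9: not even, count = 4-1 = 3
v=11: not even, count = 3-1 = 2

2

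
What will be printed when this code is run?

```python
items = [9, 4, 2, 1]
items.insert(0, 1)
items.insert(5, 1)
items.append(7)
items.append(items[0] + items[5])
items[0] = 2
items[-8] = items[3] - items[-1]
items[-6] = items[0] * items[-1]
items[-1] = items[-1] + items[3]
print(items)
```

insert 1 at 0 → [1, 9, 4, 2, 1]
insert 1 at 5 → [1, 9, 4, 2, 1, 1]
append 7 → [1, 9, 4, 2, 1, 1, 7]
append items[0]+items[5] = 1+1 = 2 → [1, 9, 4, 2, 1, 1, 7, 2]
items[0] = 2 → [2, 9, 4, 2, 1, 1, 7, 2]
items[-8] = items[3]-items[-1] = 2-2 = 0 → [0, 9, 4, 2, 1, 1, 7, 2]
items[-6] = items[0]*items[-1] = 0*2 = 0 → [0, 9, 0, 2, 1, 1, 7, 2]
items[-1] = items[-1]+items[3] = 2+2 = 4 → [0, 9, 0, 2, 1, 1, 7, 4]

[0, 9, 0, 2, 1, 1, 7, 4]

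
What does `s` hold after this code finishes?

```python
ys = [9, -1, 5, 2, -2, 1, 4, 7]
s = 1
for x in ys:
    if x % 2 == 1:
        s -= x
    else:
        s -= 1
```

x=9: odd, s = 1-9 = -8
x=-1: odd, s = (-8)-(-1) = -7
x=5: odd, s = (-7)-5 = -12
x=2: not odd, s = (-12)-1 = -13
x=-2: not odd, s = (-13)-1 = -14
x=1: odd, s = (-14)-1 = -15
x=4: not odd, s = (-15)-1 = -16
x=7: odd, s = (-16)-7 = -23

-23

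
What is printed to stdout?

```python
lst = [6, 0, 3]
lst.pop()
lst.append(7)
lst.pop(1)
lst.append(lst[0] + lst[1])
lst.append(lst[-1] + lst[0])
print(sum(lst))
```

45

pop() removes 3 → [6, 0]
append 7 → [6, 0, 7]
pop(1) removes 0 → [6, 7]
append lst[0]+lst[1] = 6+7 = 13 → [6, 7, 13]
append lst[-1]+lst[0] = 13+6 = 19 → [6, 7, 13, 19]
sum = 45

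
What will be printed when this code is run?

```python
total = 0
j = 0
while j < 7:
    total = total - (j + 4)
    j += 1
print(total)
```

-49

j=0: total = 0-4 = -4
j=1: total = (-4)-5 = -9
j=2: total = (-9)-6 = -15
j=3: total = (-15)-7 = -22
j=4: total = (-22)-8 = -30
j=5: total = (-30)-9 = -39
j=6: total = (-39)-10 = -49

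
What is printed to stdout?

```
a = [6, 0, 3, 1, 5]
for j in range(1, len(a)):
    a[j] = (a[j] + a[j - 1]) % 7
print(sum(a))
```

j=1: a[1] = (0+6)%7 = 6 → [6, 6, 3, 1, 5]
j=2: a[2] = (3+6)%7 = 2 → [6, 6, 2, 1, 5]
j=3: a[3] = (1+2)%7 = 3 → [6, 6, 2, 3, 5]
j=4: a[4] = (5+3)%7 = 1 → [6, 6, 2, 3, 1]
sum = 18

18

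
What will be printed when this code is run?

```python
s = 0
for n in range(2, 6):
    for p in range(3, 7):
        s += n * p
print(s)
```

252

n=2,p=3: s = 0+6 = 6
n=2,p=4: s = 6+8 = 14
n=2,p=5: s = 14+10 = 24
n=2,p=6: s = 24+12 = 36
n=3,p=3: s = 36+9 = 45
n=3,p=4: s = 45+12 = 57
n=3,p=5: s = 57+15 = 72
n=3,p=6: s = 72+18 = 90
n=4,p=3: s = 90+12 = 102
n=4,p=4: s = 102+16 = 118
n=4,p=5: s = 118+20 = 138
n=4,p=6: s = 138+24 = 162
n=5,p=3: s = 162+15 = 177
n=5,p=4: s = 177+20 = 197
n=5,p=5: s = 197+25 = 222
n=5,p=6: s = 222+30 = 252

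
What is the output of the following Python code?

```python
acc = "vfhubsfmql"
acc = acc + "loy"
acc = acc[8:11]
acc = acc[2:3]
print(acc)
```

l

+ 'loy' → 'vfhubsfmqlloy'
slice [8:11] → 'qll'
slice [2:3] → 'l'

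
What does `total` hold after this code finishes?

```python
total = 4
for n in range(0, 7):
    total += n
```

n=0: total = 4+0 = 4
n=1: total = 4+1 = 5
n=2: total = 5+2 = 7
n=3: total = 7+3 = 10
n=4: total = 10+4 = 14
n=5: total = 14+5 = 19
n=6: total = 19+6 = 25

25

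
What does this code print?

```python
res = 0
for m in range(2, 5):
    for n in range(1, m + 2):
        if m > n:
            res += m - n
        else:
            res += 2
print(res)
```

m=2,n=1: 2>1, res = 0+1 = 1
m=2,n=2: not 2>2, res = 1+2 = 3
m=2,n=3: not 2>3, res = 3+2 = 5
m=3,n=1: 3>1, res = 5+2 = 7
m=3,n=2: 3>2, res = 7+1 = 8
m=3,n=3: not 3>3, res = 8+2 = 10
m=3,n=4: not 3>4, res = 10+2 = 12
m=4,n=1: 4>1, res = 12+3 = 15
m=4,n=2: 4>2, res = 15+2 = 17
m=4,n=3: 4>3, res = 17+1 = 18
m=4,n=4: not 4>4, res = 18+2 = 20
m=4,n=5: not 4>5, res = 20+2 = 22

22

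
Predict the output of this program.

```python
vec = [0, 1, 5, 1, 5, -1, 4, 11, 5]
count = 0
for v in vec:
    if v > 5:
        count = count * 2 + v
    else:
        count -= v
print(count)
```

-24

v=0: not >5, count = 0-0 = 0
v=1: not >5, count = 0-1 = -1
v=5: not >5, count = (-1)-5 = -6
v=1: not >5, count = (-6)-1 = -7
v=5: not >5, count = (-7)-5 = -12
v=-1: not >5, count = (-12)-(-1) = -11
v=4: not >5, count = (-11)-4 = -15
v=11: >5, count = (-15)*2+11 = -19
v=5: not >5, count = (-19)-5 = -24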